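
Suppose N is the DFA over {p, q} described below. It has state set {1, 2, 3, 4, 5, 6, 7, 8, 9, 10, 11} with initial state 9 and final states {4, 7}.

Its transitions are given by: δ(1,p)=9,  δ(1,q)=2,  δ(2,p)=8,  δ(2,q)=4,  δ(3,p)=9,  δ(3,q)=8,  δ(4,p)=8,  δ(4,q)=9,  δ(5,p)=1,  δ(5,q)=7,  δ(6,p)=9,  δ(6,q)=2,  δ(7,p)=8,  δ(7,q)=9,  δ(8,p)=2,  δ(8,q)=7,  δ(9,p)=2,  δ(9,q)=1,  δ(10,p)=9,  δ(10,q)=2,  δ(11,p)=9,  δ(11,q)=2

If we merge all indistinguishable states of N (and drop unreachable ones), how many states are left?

4

Reachable states from the start: {1,2,4,7,8,9}. Unreachable: {3,5,6,10,11} — drop them.
P0 = {4,7} | {1,2,8,9}.
On input q, block {1,2,8,9} splits into {1,9} and {2,8}.
On input p, block {1,9} splits into {1} and {9}.
No further refinement is possible. Final partition (4 blocks): {4,7} | {1} | {2,8} | {9}.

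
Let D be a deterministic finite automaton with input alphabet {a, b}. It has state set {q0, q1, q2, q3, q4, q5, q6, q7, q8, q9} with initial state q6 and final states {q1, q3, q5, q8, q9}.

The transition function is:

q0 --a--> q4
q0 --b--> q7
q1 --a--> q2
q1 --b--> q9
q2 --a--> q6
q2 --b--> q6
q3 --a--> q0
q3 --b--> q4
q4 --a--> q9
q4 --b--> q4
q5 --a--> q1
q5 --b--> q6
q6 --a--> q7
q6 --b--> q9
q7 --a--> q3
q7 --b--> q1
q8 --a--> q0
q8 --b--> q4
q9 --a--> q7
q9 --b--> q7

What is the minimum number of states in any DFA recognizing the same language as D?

States {q5,q8} cannot be reached from the start state, so discard them.
P0 = {q1,q3,q9} | {q0,q2,q4,q6,q7}.
Split {q1,q3,q9} by δ(·,b) → {q3,q9} and {q1}.
Refine {q0,q2,q4,q6,q7} on symbol a: members go to different blocks, giving {q0,q2,q6} and {q4,q7}.
Refine {q3,q9} on symbol a: members go to different blocks, giving {q3} and {q9}.
On input a, block {q0,q2,q6} splits into {q0,q6} and {q2}.
Refine {q0,q6} on symbol b: members go to different blocks, giving {q0} and {q6}.
Split {q4,q7} by δ(·,a) → {q4} and {q7}.
The partition is now stable with 8 blocks: {q3} | {q0} | {q1} | {q4} | {q9} | {q2} | {q6} | {q7}.

8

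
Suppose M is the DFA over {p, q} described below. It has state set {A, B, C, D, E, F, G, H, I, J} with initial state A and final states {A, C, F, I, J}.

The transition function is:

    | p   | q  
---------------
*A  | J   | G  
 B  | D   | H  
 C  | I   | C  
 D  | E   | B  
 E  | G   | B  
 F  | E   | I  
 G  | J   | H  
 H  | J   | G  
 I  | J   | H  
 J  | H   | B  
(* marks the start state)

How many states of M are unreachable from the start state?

3

Starting at A and following transitions, the reachable set is {A, B, D, E, G, H, J}. That leaves C, F, I unreachable — 3 in total.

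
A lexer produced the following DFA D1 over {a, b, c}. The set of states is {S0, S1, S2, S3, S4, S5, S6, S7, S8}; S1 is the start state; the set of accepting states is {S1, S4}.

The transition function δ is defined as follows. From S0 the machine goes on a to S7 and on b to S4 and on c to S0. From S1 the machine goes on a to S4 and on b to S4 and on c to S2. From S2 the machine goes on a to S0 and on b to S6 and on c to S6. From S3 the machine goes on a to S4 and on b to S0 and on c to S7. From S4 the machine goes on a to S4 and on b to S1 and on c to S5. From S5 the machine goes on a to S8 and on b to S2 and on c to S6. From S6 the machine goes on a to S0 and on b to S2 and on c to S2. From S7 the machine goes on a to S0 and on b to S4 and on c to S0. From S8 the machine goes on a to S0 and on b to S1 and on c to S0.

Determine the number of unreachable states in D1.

1

BFS from S1 reaches {S0, S1, S2, S4, S5, S6, S7, S8}; the 1 state(s) S3 are never visited.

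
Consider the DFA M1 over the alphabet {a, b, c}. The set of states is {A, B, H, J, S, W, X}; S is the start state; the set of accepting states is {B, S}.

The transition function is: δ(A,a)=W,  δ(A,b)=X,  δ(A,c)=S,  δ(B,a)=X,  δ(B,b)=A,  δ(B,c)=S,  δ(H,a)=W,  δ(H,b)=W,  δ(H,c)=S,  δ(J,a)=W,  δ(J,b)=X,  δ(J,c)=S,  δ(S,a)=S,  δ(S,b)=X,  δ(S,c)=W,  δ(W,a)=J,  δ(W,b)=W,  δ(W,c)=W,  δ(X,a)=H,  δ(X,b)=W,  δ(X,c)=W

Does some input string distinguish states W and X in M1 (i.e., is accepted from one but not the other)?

No

States {A,B} cannot be reached from the start state, so discard them.
Initial partition by acceptance: {S} | {H,J,W,X}.
Refine {H,J,W,X} on symbol c: members go to different blocks, giving {H,J} and {W,X}.
Stable partition: {S} | {H,J} | {W,X} — 3 equivalence classes.
W and X lie in the same block of the stable partition, so they are equivalent — no string distinguishes them.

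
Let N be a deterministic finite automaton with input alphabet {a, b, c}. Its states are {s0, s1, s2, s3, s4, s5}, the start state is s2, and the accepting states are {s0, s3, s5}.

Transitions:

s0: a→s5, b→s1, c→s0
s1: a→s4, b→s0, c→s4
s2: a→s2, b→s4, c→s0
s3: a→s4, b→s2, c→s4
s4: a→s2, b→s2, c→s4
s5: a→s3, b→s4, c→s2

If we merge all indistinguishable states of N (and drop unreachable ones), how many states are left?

6

P0 = {s0,s3,s5} | {s1,s2,s4}.
Split {s0,s3,s5} by δ(·,a) → {s0,s5} and {s3}.
Split {s0,s5} by δ(·,a) → {s0} and {s5}.
Refine {s1,s2,s4} on symbol b: members go to different blocks, giving {s2,s4} and {s1}.
Refine {s2,s4} on symbol c: members go to different blocks, giving {s2} and {s4}.
Stable partition: {s0} | {s2} | {s3} | {s5} | {s1} | {s4} — 6 equivalence classes.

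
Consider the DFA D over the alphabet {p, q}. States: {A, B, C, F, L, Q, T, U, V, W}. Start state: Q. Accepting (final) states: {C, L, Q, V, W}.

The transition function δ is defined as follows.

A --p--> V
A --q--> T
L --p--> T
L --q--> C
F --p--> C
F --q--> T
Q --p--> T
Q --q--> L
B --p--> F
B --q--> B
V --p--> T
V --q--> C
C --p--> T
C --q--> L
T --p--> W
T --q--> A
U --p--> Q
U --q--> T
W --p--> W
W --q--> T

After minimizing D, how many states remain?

Reachable states from the start: {A,C,L,Q,T,V,W}. Unreachable: {B,F,U} — drop them.
Initial partition by acceptance: {C,L,Q,V,W} | {A,T}.
Split {C,L,Q,V,W} by δ(·,p) → {C,L,Q,V} and {W}.
On input p, block {A,T} splits into {A} and {T}.
The partition is now stable with 4 blocks: {C,L,Q,V} | {A} | {W} | {T}.

4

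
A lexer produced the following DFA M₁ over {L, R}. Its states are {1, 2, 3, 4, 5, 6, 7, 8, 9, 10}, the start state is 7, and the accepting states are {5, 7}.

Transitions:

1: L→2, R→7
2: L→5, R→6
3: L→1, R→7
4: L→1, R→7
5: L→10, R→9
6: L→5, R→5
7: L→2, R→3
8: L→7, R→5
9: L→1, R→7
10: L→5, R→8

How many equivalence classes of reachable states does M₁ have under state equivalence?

States {4} cannot be reached from the start state, so discard them.
Start with accepting vs non-accepting: {5,7} | {1,2,3,6,8,9,10}.
On input L, block {1,2,3,6,8,9,10} splits into {2,6,8,10} and {1,3,9}.
On input R, block {2,6,8,10} splits into {2,10} and {6,8}.
Refine {1,3,9} on symbol L: members go to different blocks, giving {3,9} and {1}.
No further refinement is possible. Final partition (5 blocks): {5,7} | {2,10} | {3,9} | {6,8} | {1}.

5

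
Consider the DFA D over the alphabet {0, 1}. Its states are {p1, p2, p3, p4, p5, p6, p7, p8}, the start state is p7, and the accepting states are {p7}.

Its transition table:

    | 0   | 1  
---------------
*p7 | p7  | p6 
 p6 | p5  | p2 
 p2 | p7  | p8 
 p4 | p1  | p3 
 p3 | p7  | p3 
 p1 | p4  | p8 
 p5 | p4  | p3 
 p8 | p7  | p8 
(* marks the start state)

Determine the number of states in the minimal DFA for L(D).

3

All states are reachable from the start state.
Initial partition by acceptance: {p7} | {p1,p2,p3,p4,p5,p6,p8}.
Split {p1,p2,p3,p4,p5,p6,p8} by δ(·,0) → {p1,p4,p5,p6} and {p2,p3,p8}.
No further refinement is possible. Final partition (3 blocks): {p7} | {p1,p4,p5,p6} | {p2,p3,p8}.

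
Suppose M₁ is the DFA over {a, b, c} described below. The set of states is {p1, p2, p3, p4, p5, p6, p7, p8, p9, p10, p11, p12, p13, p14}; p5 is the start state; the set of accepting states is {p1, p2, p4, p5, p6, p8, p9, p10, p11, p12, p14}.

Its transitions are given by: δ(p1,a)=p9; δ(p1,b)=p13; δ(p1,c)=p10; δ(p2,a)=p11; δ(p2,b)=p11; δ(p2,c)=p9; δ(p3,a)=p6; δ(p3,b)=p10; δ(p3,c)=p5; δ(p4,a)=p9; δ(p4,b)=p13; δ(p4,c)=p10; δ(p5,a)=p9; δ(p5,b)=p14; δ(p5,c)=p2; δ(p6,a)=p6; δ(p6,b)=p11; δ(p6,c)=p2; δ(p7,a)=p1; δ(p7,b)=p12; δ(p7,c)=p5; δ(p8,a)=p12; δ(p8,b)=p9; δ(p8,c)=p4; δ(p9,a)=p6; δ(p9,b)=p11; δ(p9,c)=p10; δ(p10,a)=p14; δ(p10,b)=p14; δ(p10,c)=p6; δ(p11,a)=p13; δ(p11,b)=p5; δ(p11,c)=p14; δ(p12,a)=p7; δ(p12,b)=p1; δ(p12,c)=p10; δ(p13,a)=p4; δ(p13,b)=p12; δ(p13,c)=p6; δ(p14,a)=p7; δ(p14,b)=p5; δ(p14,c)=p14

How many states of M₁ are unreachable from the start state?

2

No path from p5 leads to p3, p8; the other 12 states are all reachable.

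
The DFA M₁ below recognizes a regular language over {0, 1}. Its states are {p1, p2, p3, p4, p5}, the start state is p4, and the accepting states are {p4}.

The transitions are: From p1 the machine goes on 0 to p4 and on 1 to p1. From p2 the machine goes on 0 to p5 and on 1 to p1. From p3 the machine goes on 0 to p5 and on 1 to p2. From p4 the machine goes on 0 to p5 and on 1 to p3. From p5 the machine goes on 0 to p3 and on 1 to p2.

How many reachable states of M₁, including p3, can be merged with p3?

Every state is reachable, so we keep all 5.
P0 = {p4} | {p1,p2,p3,p5}.
Refine {p1,p2,p3,p5} on symbol 0: members go to different blocks, giving {p2,p3,p5} and {p1}.
Split {p2,p3,p5} by δ(·,1) → {p3,p5} and {p2}.
No further refinement is possible. Final partition (4 blocks): {p4} | {p3,p5} | {p1} | {p2}.
The equivalence class containing p3 is {p3,p5}, of size 2.

2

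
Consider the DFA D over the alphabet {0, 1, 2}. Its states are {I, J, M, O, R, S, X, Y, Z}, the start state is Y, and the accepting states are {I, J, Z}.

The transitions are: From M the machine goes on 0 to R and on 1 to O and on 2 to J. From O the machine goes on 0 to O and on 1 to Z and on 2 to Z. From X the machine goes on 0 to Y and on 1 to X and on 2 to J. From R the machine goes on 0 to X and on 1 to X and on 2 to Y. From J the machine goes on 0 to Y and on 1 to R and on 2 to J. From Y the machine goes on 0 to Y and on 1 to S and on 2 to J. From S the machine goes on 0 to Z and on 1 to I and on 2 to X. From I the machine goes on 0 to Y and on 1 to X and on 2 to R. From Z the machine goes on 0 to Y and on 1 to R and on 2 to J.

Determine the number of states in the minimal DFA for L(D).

Reachable states from the start: {I,J,R,S,X,Y,Z}. Unreachable: {M,O} — drop them.
Initial partition by acceptance: {I,J,Z} | {R,S,X,Y}.
Refine {I,J,Z} on symbol 2: members go to different blocks, giving {J,Z} and {I}.
Split {R,S,X,Y} by δ(·,0) → {R,X,Y} and {S}.
Refine {R,X,Y} on symbol 1: members go to different blocks, giving {R,X} and {Y}.
On input 0, block {R,X} splits into {R} and {X}.
No further refinement is possible. Final partition (6 blocks): {J,Z} | {R} | {I} | {S} | {Y} | {X}.

6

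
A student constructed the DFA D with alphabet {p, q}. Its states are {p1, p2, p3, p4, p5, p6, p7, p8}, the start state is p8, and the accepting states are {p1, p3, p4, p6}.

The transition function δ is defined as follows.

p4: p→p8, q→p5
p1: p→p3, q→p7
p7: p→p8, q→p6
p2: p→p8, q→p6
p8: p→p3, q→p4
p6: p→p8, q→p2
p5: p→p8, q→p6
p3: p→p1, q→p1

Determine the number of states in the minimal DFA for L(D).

5

Every state is reachable, so we keep all 8.
P0 = {p1,p3,p4,p6} | {p2,p5,p7,p8}.
Refine {p1,p3,p4,p6} on symbol p: members go to different blocks, giving {p1,p3} and {p4,p6}.
Split {p1,p3} by δ(·,q) → {p1} and {p3}.
Split {p2,p5,p7,p8} by δ(·,p) → {p2,p5,p7} and {p8}.
No further refinement is possible. Final partition (5 blocks): {p1} | {p2,p5,p7} | {p4,p6} | {p3} | {p8}.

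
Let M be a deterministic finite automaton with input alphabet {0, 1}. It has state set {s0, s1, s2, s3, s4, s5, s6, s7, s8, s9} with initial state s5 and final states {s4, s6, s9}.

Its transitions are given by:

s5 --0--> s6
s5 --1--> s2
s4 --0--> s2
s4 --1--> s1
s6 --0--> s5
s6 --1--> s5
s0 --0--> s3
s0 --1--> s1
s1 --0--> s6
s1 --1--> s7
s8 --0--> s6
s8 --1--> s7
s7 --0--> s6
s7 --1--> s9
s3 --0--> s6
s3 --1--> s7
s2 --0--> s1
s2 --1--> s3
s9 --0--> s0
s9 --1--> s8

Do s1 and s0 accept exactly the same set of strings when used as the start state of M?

Reachable states from the start: {s0,s1,s2,s3,s5,s6,s7,s8,s9}. Unreachable: {s4} — drop them.
Start with accepting vs non-accepting: {s6,s9} | {s0,s1,s2,s3,s5,s7,s8}.
Split {s0,s1,s2,s3,s5,s7,s8} by δ(·,0) → {s1,s3,s5,s7,s8} and {s0,s2}.
Split {s6,s9} by δ(·,0) → {s6} and {s9}.
On input 1, block {s1,s3,s5,s7,s8} splits into {s1,s3,s8} and {s5} and {s7}.
Stable partition: {s6} | {s1,s3,s8} | {s0,s2} | {s9} | {s5} | {s7} — 6 equivalence classes.
s1 and s0 end up in different blocks, so they are distinguishable. For instance, the string '0' is accepted from only s1.

No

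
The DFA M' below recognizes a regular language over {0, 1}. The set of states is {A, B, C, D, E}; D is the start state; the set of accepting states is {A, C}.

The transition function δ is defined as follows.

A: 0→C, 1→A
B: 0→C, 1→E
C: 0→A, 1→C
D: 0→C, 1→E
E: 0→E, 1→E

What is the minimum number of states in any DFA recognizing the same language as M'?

3

States {B} cannot be reached from the start state, so discard them.
Initial partition by acceptance: {A,C} | {D,E}.
Refine {D,E} on symbol 0: members go to different blocks, giving {D} and {E}.
No further refinement is possible. Final partition (3 blocks): {A,C} | {D} | {E}.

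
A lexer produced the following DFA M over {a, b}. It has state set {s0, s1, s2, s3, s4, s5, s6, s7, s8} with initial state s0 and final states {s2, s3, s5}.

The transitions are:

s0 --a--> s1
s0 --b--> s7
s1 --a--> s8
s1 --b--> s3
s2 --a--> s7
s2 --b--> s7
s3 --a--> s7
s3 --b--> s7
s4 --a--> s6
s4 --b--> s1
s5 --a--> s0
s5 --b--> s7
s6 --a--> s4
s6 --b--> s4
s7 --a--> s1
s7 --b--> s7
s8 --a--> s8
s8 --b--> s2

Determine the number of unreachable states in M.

Starting at s0 and following transitions, the reachable set is {s0, s1, s2, s3, s7, s8}. That leaves s4, s5, s6 unreachable — 3 in total.

3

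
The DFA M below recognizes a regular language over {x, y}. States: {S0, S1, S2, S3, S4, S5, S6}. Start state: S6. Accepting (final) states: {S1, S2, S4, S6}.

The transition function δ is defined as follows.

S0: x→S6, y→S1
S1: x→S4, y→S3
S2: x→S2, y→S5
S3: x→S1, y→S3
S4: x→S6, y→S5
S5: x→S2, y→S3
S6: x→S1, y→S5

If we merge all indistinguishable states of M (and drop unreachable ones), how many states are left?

2

Reachable states from the start: {S1,S2,S3,S4,S5,S6}. Unreachable: {S0} — drop them.
P0 = {S1,S2,S4,S6} | {S3,S5}.
No further refinement is possible. Final partition (2 blocks): {S1,S2,S4,S6} | {S3,S5}.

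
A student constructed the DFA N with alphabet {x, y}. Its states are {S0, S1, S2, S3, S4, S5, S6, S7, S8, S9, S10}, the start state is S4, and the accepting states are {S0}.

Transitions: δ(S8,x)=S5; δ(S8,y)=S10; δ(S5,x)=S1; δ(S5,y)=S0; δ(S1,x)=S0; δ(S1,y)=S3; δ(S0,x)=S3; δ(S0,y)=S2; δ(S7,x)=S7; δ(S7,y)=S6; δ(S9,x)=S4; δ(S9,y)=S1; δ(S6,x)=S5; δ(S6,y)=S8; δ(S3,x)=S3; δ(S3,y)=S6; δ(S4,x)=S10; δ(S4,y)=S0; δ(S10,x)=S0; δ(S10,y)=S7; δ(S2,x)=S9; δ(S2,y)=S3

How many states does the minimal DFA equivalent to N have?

7

All states are reachable from the start state.
Initial partition by acceptance: {S0} | {S1,S2,S3,S4,S5,S6,S7,S8,S9,S10}.
On input x, block {S1,S2,S3,S4,S5,S6,S7,S8,S9,S10} splits into {S2,S3,S4,S5,S6,S7,S8,S9} and {S1,S10}.
Refine {S2,S3,S4,S5,S6,S7,S8,S9} on symbol x: members go to different blocks, giving {S2,S3,S6,S7,S8,S9} and {S4,S5}.
Refine {S2,S3,S6,S7,S8,S9} on symbol x: members go to different blocks, giving {S2,S3,S7} and {S6,S8,S9}.
Split {S2,S3,S7} by δ(·,x) → {S3,S7} and {S2}.
On input y, block {S6,S8,S9} splits into {S8,S9} and {S6}.
Stable partition: {S0} | {S3,S7} | {S1,S10} | {S4,S5} | {S8,S9} | {S2} | {S6} — 7 equivalence classes.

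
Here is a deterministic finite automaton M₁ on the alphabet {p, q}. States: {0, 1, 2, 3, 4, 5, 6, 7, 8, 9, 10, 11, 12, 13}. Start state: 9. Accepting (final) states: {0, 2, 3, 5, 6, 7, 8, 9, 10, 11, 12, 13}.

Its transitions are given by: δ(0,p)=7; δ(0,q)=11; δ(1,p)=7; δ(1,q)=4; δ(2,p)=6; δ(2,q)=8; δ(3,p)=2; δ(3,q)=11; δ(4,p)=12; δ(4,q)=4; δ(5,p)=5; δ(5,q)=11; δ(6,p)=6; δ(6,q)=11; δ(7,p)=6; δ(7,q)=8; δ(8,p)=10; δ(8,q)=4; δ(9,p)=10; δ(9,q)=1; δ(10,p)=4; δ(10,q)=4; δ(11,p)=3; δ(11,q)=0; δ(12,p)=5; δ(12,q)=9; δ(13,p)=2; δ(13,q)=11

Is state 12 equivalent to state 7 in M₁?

Reachable states from the start: {0,1,2,3,4,5,6,7,8,9,10,11,12}. Unreachable: {13} — drop them.
Start with accepting vs non-accepting: {0,2,3,5,6,7,8,9,10,11,12} | {1,4}.
Refine {0,2,3,5,6,7,8,9,10,11,12} on symbol p: members go to different blocks, giving {0,2,3,5,6,7,8,9,11,12} and {10}.
On input p, block {0,2,3,5,6,7,8,9,11,12} splits into {0,2,3,5,6,7,11,12} and {8,9}.
Split {0,2,3,5,6,7,11,12} by δ(·,q) → {0,3,5,6,11} and {2,7,12}.
Refine {0,3,5,6,11} on symbol p: members go to different blocks, giving {5,6,11} and {0,3}.
Refine {5,6,11} on symbol p: members go to different blocks, giving {5,6} and {11}.
Stable partition: {5,6} | {1,4} | {10} | {8,9} | {2,7,12} | {0,3} | {11} — 7 equivalence classes.
12 and 7 lie in the same block of the stable partition, so they are equivalent — no string distinguishes them.

Yes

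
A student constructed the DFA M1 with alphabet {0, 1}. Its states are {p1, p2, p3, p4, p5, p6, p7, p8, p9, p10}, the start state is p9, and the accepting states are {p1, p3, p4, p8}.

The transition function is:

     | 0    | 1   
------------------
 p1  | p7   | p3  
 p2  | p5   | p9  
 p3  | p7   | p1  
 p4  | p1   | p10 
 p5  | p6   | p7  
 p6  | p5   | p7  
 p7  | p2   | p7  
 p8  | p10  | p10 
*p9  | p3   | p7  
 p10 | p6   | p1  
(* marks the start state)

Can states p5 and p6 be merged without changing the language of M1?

Yes

First remove the unreachable states {p4,p8,p10}; 7 states remain.
Initial partition by acceptance: {p1,p3} | {p2,p5,p6,p7,p9}.
Refine {p2,p5,p6,p7,p9} on symbol 0: members go to different blocks, giving {p2,p5,p6,p7} and {p9}.
Split {p2,p5,p6,p7} by δ(·,1) → {p5,p6,p7} and {p2}.
Refine {p5,p6,p7} on symbol 0: members go to different blocks, giving {p5,p6} and {p7}.
Stable partition: {p1,p3} | {p5,p6} | {p9} | {p2} | {p7} — 5 equivalence classes.
p5 and p6 lie in the same block of the stable partition, so they are equivalent — no string distinguishes them.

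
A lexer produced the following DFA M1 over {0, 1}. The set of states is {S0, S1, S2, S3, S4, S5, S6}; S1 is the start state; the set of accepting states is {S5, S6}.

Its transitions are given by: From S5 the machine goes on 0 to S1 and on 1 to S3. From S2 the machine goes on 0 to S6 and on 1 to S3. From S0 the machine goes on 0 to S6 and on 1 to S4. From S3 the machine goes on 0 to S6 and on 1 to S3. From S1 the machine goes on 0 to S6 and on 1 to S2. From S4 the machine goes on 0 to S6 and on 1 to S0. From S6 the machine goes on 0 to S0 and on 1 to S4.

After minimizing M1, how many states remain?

2

Reachable states from the start: {S0,S1,S2,S3,S4,S6}. Unreachable: {S5} — drop them.
Initial partition by acceptance: {S6} | {S0,S1,S2,S3,S4}.
The partition is now stable with 2 blocks: {S6} | {S0,S1,S2,S3,S4}.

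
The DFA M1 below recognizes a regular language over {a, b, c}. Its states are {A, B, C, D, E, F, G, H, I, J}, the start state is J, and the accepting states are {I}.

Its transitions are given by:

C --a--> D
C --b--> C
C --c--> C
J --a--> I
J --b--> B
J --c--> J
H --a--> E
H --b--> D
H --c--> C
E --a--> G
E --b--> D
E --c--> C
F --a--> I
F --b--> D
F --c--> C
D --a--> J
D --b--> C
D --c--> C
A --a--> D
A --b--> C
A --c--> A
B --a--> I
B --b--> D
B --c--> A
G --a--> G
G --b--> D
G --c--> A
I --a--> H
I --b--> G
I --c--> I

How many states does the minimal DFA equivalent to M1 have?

6

States {F} cannot be reached from the start state, so discard them.
Start with accepting vs non-accepting: {I} | {A,B,C,D,E,G,H,J}.
Refine {A,B,C,D,E,G,H,J} on symbol a: members go to different blocks, giving {A,C,D,E,G,H} and {B,J}.
Refine {A,C,D,E,G,H} on symbol a: members go to different blocks, giving {A,C,E,G,H} and {D}.
Refine {A,C,E,G,H} on symbol a: members go to different blocks, giving {E,G,H} and {A,C}.
Split {B,J} by δ(·,b) → {B} and {J}.
The partition is now stable with 6 blocks: {I} | {E,G,H} | {B} | {D} | {A,C} | {J}.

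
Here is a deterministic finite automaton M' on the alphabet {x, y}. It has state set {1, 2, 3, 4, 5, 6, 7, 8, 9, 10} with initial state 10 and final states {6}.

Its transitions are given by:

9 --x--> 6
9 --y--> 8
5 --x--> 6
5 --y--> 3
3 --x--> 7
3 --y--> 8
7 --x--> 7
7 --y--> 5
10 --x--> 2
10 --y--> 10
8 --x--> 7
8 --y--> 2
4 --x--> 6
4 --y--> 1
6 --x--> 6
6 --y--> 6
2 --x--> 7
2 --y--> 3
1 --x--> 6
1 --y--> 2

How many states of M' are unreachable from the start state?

BFS from 10 reaches {2, 3, 5, 6, 7, 8, 10}; the 3 state(s) 1, 4, 9 are never visited.

3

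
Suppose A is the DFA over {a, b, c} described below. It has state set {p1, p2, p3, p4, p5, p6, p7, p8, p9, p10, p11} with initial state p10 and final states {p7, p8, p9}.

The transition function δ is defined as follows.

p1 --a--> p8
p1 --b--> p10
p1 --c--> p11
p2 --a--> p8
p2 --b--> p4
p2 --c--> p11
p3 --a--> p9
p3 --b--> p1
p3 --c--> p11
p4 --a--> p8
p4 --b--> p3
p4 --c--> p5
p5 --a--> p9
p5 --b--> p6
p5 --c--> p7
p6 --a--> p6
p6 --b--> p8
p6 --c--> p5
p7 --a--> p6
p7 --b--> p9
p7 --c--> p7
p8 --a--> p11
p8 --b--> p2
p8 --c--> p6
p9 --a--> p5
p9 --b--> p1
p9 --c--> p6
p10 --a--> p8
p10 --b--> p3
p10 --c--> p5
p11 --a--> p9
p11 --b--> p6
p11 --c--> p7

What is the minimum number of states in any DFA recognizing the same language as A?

5

Start with accepting vs non-accepting: {p7,p8,p9} | {p1,p2,p3,p4,p5,p6,p10,p11}.
Split {p7,p8,p9} by δ(·,b) → {p8,p9} and {p7}.
Refine {p1,p2,p3,p4,p5,p6,p10,p11} on symbol a: members go to different blocks, giving {p1,p2,p3,p4,p5,p10,p11} and {p6}.
On input b, block {p1,p2,p3,p4,p5,p10,p11} splits into {p1,p2,p3,p4,p10} and {p5,p11}.
Stable partition: {p8,p9} | {p1,p2,p3,p4,p10} | {p7} | {p6} | {p5,p11} — 5 equivalence classes.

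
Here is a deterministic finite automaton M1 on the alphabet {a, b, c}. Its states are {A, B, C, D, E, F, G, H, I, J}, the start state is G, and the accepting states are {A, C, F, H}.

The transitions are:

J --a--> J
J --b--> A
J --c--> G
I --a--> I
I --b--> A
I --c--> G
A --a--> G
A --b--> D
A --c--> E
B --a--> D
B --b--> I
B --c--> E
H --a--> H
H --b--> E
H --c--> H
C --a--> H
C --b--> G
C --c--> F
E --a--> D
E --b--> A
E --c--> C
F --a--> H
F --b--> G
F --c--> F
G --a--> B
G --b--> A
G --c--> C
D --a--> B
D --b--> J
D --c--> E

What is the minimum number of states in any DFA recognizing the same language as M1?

5

All states are reachable from the start state.
P0 = {A,C,F,H} | {B,D,E,G,I,J}.
Refine {A,C,F,H} on symbol a: members go to different blocks, giving {C,F,H} and {A}.
On input b, block {B,D,E,G,I,J} splits into {E,G,I,J} and {B,D}.
Split {E,G,I,J} by δ(·,a) → {E,G} and {I,J}.
Stable partition: {C,F,H} | {E,G} | {A} | {B,D} | {I,J} — 5 equivalence classes.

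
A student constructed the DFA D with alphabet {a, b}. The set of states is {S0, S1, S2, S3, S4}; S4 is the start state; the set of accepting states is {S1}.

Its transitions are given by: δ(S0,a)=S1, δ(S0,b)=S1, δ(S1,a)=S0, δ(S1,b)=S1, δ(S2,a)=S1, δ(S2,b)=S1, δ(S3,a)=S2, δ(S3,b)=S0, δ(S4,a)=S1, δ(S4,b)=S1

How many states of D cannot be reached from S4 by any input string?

2

No path from S4 leads to S2, S3; the other 3 states are all reachable.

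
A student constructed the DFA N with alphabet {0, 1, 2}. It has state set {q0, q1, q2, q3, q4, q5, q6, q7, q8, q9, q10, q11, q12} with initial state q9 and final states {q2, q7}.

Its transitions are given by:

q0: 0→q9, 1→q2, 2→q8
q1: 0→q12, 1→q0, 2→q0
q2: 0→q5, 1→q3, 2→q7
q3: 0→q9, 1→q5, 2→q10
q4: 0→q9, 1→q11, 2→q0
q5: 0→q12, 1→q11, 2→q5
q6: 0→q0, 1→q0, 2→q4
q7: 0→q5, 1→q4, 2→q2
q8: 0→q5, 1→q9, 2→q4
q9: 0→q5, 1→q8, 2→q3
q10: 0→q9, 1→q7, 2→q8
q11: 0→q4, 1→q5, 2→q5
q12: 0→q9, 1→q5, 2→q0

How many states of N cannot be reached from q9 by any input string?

2

BFS from q9 reaches {q0, q2, q3, q4, q5, q7, q8, q9, q10, q11, q12}; the 2 state(s) q1, q6 are never visited.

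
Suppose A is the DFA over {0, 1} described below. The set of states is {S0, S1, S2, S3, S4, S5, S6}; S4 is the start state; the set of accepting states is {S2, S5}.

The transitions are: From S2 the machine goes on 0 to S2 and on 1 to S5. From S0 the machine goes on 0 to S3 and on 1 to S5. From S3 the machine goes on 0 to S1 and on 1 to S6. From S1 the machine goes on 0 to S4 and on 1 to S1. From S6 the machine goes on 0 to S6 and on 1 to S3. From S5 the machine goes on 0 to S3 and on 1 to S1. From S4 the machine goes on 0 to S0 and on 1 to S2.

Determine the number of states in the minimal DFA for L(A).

Initial partition by acceptance: {S2,S5} | {S0,S1,S3,S4,S6}.
Split {S2,S5} by δ(·,0) → {S2} and {S5}.
Refine {S0,S1,S3,S4,S6} on symbol 1: members go to different blocks, giving {S1,S3,S6} and {S0} and {S4}.
On input 0, block {S1,S3,S6} splits into {S3,S6} and {S1}.
Split {S3,S6} by δ(·,0) → {S3} and {S6}.
No further refinement is possible. Final partition (7 blocks): {S2} | {S3} | {S5} | {S0} | {S4} | {S1} | {S6}.

7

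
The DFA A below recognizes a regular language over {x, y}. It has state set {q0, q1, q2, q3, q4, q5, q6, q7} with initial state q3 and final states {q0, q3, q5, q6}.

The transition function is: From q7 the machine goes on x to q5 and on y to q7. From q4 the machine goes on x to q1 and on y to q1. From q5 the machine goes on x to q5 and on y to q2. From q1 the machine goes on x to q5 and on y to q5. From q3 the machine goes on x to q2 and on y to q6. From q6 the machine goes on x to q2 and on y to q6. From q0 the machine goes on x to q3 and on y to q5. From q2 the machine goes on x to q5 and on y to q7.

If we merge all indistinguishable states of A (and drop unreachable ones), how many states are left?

Reachable states from the start: {q2,q3,q5,q6,q7}. Unreachable: {q0,q1,q4} — drop them.
Initial partition by acceptance: {q3,q5,q6} | {q2,q7}.
On input x, block {q3,q5,q6} splits into {q3,q6} and {q5}.
No further refinement is possible. Final partition (3 blocks): {q3,q6} | {q2,q7} | {q5}.

3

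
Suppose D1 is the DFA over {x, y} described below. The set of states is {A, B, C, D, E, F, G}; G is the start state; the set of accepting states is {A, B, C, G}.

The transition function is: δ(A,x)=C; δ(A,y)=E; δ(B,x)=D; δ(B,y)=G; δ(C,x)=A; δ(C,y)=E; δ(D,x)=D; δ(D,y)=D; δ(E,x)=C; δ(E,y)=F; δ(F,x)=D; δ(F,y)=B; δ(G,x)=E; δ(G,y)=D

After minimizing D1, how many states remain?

Every state is reachable, so we keep all 7.
Start with accepting vs non-accepting: {A,B,C,G} | {D,E,F}.
Refine {A,B,C,G} on symbol x: members go to different blocks, giving {A,C} and {B,G}.
On input x, block {D,E,F} splits into {D,F} and {E}.
Refine {D,F} on symbol y: members go to different blocks, giving {D} and {F}.
Split {B,G} by δ(·,x) → {B} and {G}.
Stable partition: {A,C} | {D} | {B} | {E} | {F} | {G} — 6 equivalence classes.

6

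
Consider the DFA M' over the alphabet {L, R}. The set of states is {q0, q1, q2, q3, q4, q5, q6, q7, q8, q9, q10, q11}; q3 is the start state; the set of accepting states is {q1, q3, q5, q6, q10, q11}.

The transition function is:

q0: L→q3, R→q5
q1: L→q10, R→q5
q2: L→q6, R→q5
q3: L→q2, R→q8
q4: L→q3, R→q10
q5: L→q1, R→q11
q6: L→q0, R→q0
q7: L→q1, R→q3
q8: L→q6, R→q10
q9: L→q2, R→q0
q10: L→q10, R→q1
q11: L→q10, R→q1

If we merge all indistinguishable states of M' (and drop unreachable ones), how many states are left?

First remove the unreachable states {q4,q7,q9}; 9 states remain.
Start with accepting vs non-accepting: {q1,q3,q5,q6,q10,q11} | {q0,q2,q8}.
Refine {q1,q3,q5,q6,q10,q11} on symbol L: members go to different blocks, giving {q1,q5,q10,q11} and {q3,q6}.
The partition is now stable with 3 blocks: {q1,q5,q10,q11} | {q0,q2,q8} | {q3,q6}.

3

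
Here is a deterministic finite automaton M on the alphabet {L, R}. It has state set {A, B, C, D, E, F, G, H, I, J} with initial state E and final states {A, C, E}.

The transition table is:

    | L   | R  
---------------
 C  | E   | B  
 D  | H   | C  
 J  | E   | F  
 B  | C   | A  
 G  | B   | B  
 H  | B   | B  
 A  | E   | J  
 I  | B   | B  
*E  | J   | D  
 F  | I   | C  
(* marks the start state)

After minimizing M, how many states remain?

Reachable states from the start: {A,B,C,D,E,F,H,I,J}. Unreachable: {G} — drop them.
P0 = {A,C,E} | {B,D,F,H,I,J}.
Split {A,C,E} by δ(·,L) → {A,C} and {E}.
On input L, block {B,D,F,H,I,J} splits into {D,F,H,I} and {B} and {J}.
Split {A,C} by δ(·,R) → {A} and {C}.
Split {D,F,H,I} by δ(·,L) → {D,F} and {H,I}.
The partition is now stable with 7 blocks: {A} | {D,F} | {E} | {B} | {J} | {C} | {H,I}.

7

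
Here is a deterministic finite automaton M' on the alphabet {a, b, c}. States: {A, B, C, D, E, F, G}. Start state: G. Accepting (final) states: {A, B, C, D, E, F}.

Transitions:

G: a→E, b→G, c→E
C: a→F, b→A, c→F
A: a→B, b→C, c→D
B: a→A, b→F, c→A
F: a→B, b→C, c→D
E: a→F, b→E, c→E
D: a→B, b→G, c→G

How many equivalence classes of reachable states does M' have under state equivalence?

All states are reachable from the start state.
Initial partition by acceptance: {A,B,C,D,E,F} | {G}.
Split {A,B,C,D,E,F} by δ(·,b) → {A,B,C,E,F} and {D}.
Refine {A,B,C,E,F} on symbol c: members go to different blocks, giving {B,C,E} and {A,F}.
On input b, block {B,C,E} splits into {B,C} and {E}.
Stable partition: {B,C} | {G} | {D} | {A,F} | {E} — 5 equivalence classes.

5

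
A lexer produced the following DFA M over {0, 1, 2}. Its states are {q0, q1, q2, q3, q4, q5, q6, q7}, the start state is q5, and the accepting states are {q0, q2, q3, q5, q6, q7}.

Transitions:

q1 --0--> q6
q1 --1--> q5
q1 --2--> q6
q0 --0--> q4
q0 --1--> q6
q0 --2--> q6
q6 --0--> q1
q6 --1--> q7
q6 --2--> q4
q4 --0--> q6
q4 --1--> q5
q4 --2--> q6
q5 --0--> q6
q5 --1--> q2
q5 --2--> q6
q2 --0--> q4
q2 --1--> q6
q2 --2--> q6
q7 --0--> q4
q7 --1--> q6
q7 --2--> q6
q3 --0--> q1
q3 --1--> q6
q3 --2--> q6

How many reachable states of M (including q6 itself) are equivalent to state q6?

1

First remove the unreachable states {q0,q3}; 6 states remain.
Initial partition by acceptance: {q2,q5,q6,q7} | {q1,q4}.
Split {q2,q5,q6,q7} by δ(·,0) → {q2,q6,q7} and {q5}.
Refine {q2,q6,q7} on symbol 2: members go to different blocks, giving {q2,q7} and {q6}.
The partition is now stable with 4 blocks: {q2,q7} | {q1,q4} | {q5} | {q6}.
The equivalence class containing q6 is {q6}, of size 1.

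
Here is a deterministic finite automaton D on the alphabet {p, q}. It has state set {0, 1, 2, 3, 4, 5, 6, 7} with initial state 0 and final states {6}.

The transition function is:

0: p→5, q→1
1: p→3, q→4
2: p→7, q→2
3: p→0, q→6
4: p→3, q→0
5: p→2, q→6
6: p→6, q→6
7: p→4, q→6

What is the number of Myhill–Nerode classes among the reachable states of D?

3

P0 = {6} | {0,1,2,3,4,5,7}.
Split {0,1,2,3,4,5,7} by δ(·,q) → {0,1,2,4} and {3,5,7}.
Stable partition: {6} | {0,1,2,4} | {3,5,7} — 3 equivalence classes.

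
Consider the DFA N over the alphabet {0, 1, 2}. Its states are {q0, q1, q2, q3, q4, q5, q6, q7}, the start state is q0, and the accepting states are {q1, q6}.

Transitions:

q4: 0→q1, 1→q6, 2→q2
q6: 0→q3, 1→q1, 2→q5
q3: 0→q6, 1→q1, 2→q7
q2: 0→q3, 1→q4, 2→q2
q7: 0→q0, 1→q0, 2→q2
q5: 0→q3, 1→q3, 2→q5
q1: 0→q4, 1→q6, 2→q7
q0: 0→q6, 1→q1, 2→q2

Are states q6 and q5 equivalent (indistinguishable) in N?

All states are reachable from the start state.
Start with accepting vs non-accepting: {q1,q6} | {q0,q2,q3,q4,q5,q7}.
Split {q0,q2,q3,q4,q5,q7} by δ(·,0) → {q0,q3,q4} and {q2,q5,q7}.
Stable partition: {q1,q6} | {q0,q3,q4} | {q2,q5,q7} — 3 equivalence classes.
q6 and q5 end up in different blocks, so they are distinguishable. For instance, the string 'ε' is accepted from only q6.

No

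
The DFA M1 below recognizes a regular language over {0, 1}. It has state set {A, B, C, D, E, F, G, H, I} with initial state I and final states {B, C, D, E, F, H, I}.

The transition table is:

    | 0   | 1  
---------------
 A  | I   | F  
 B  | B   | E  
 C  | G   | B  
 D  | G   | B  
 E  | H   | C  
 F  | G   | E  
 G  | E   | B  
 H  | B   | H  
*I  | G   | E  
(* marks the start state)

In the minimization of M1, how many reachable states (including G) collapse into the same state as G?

1

First remove the unreachable states {A,D,F}; 6 states remain.
Initial partition by acceptance: {B,C,E,H,I} | {G}.
On input 0, block {B,C,E,H,I} splits into {B,E,H} and {C,I}.
Split {B,E,H} by δ(·,1) → {B,H} and {E}.
Split {B,H} by δ(·,1) → {B} and {H}.
Split {C,I} by δ(·,1) → {C} and {I}.
The partition is now stable with 6 blocks: {B} | {G} | {C} | {E} | {H} | {I}.
State G belongs to the block {G}, which has 1 states.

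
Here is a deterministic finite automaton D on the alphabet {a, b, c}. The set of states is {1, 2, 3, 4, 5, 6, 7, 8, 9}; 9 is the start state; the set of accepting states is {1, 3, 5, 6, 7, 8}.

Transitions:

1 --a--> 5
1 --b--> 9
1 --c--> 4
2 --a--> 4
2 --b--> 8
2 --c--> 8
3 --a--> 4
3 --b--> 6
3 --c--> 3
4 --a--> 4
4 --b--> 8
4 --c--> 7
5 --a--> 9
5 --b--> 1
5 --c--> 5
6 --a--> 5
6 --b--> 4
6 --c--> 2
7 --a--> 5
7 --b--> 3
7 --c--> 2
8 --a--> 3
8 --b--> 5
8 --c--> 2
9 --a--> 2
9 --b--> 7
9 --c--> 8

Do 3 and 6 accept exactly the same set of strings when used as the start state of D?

No

All states are reachable from the start state.
Start with accepting vs non-accepting: {1,3,5,6,7,8} | {2,4,9}.
On input a, block {1,3,5,6,7,8} splits into {1,6,7,8} and {3,5}.
On input b, block {1,6,7,8} splits into {1,6} and {7,8}.
The partition is now stable with 4 blocks: {1,6} | {2,4,9} | {3,5} | {7,8}.
3 and 6 end up in different blocks, so they are distinguishable. For instance, the string 'a' is accepted from only 6.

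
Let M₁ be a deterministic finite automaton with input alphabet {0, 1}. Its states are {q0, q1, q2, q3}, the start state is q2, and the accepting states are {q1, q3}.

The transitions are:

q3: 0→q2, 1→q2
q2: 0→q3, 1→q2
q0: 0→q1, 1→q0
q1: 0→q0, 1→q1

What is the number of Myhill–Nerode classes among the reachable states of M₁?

2

States {q0,q1} cannot be reached from the start state, so discard them.
P0 = {q3} | {q2}.
Stable partition: {q3} | {q2} — 2 equivalence classes.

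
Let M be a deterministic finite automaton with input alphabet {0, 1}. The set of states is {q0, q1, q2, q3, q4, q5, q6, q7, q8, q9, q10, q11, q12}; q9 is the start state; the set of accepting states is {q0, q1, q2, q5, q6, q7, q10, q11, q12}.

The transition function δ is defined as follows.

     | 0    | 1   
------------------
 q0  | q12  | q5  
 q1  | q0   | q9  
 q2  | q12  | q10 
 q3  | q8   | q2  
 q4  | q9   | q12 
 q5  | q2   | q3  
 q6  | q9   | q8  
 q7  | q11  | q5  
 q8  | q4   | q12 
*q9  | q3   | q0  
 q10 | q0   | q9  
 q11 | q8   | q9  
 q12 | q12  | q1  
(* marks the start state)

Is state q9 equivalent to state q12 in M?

Reachable states from the start: {q0,q1,q2,q3,q4,q5,q8,q9,q10,q12}. Unreachable: {q6,q7,q11} — drop them.
P0 = {q0,q1,q2,q5,q10,q12} | {q3,q4,q8,q9}.
Split {q0,q1,q2,q5,q10,q12} by δ(·,1) → {q0,q2,q12} and {q1,q5,q10}.
The partition is now stable with 3 blocks: {q0,q2,q12} | {q3,q4,q8,q9} | {q1,q5,q10}.
q9 and q12 end up in different blocks, so they are distinguishable. For instance, the string 'ε' is accepted from only q12.

No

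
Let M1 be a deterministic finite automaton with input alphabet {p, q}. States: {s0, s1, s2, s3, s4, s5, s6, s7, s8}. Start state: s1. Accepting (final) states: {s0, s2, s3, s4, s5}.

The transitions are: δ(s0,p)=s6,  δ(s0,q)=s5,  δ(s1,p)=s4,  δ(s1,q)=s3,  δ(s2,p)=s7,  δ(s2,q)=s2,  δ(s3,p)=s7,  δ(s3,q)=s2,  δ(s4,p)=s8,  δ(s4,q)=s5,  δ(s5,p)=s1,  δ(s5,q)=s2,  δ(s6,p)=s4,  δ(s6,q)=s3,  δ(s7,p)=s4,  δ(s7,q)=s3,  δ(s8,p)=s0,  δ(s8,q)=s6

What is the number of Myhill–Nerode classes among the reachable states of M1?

All states are reachable from the start state.
P0 = {s0,s2,s3,s4,s5} | {s1,s6,s7,s8}.
Refine {s1,s6,s7,s8} on symbol q: members go to different blocks, giving {s1,s6,s7} and {s8}.
Split {s0,s2,s3,s4,s5} by δ(·,p) → {s0,s2,s3,s5} and {s4}.
Stable partition: {s0,s2,s3,s5} | {s1,s6,s7} | {s8} | {s4} — 4 equivalence classes.

4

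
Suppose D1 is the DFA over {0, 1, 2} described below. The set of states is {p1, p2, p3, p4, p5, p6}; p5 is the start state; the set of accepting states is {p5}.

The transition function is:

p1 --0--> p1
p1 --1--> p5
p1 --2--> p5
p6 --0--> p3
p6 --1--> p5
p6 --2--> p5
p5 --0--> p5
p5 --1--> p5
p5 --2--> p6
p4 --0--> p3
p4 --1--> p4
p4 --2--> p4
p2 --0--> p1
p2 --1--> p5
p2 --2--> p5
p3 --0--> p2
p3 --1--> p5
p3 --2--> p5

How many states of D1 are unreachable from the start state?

1

BFS from p5 reaches {p1, p2, p3, p5, p6}; the 1 state(s) p4 are never visited.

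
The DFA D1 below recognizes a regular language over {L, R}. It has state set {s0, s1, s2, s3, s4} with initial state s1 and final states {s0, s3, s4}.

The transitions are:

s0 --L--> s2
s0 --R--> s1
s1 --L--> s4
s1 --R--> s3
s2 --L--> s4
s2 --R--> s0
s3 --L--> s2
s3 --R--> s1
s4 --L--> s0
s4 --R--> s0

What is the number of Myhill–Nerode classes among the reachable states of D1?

3

Start with accepting vs non-accepting: {s0,s3,s4} | {s1,s2}.
On input L, block {s0,s3,s4} splits into {s0,s3} and {s4}.
No further refinement is possible. Final partition (3 blocks): {s0,s3} | {s1,s2} | {s4}.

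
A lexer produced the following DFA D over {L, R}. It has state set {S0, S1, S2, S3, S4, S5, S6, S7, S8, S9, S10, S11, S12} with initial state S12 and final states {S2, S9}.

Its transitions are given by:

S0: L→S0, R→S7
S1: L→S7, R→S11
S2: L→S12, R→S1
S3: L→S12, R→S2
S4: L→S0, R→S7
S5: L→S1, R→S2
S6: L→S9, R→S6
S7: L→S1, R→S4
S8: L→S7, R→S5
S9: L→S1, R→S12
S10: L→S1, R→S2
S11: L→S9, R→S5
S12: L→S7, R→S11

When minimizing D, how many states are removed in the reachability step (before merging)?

Starting at S12 and following transitions, the reachable set is {S0, S1, S2, S4, S5, S7, S9, S11, S12}. That leaves S3, S6, S8, S10 unreachable — 4 in total.

4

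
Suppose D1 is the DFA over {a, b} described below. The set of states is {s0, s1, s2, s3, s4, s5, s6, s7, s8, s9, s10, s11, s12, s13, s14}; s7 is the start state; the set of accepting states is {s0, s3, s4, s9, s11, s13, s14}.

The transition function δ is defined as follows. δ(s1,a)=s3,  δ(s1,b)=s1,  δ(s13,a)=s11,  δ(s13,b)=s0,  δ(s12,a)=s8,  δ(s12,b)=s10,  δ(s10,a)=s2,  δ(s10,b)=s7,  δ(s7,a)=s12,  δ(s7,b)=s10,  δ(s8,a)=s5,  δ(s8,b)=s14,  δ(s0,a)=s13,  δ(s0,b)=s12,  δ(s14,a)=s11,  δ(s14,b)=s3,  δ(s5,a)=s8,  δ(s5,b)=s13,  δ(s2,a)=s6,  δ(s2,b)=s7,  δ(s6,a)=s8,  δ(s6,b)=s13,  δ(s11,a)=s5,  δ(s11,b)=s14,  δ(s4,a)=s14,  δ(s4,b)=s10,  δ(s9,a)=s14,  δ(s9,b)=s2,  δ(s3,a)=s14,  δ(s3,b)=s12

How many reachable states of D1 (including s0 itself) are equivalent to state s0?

2

First remove the unreachable states {s1,s4,s9}; 12 states remain.
Start with accepting vs non-accepting: {s0,s3,s11,s13,s14} | {s2,s5,s6,s7,s8,s10,s12}.
Refine {s0,s3,s11,s13,s14} on symbol a: members go to different blocks, giving {s0,s3,s13,s14} and {s11}.
Refine {s0,s3,s13,s14} on symbol a: members go to different blocks, giving {s0,s3} and {s13,s14}.
On input b, block {s2,s5,s6,s7,s8,s10,s12} splits into {s2,s7,s10,s12} and {s5,s6,s8}.
Refine {s2,s7,s10,s12} on symbol a: members go to different blocks, giving {s2,s12} and {s7,s10}.
No further refinement is possible. Final partition (6 blocks): {s0,s3} | {s2,s12} | {s11} | {s13,s14} | {s5,s6,s8} | {s7,s10}.
The equivalence class containing s0 is {s0,s3}, of size 2.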